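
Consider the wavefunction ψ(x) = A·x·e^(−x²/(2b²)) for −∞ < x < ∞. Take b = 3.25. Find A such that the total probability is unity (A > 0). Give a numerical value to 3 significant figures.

Normalization requires ∫|ψ|² dx = 1, integrated from −∞ to ∞.
The integral (without the A² prefactor) comes out to √(π)·b^3/2.
Hence A² = 1/[√(π)·b^3/2].
With b = 3.25: A² = 0.03287 and A = 0.1813.

A ≈ 0.181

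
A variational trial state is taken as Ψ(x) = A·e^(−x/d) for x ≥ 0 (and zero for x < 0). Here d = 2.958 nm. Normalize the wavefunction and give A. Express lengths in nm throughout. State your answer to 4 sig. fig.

A ≈ 0.8223 nm^(-1/2)

Normalization requires ∫|Ψ|² dx = 1, integrated from 0 to ∞.
With ∫₀^∞ x^0 e^(−αx) dx = 0!/α^1, the integral (without the A² prefactor) comes out to d/2.
Hence A² = 1/[d/2].
Plugging in d = 2.958 yields A = 0.82227.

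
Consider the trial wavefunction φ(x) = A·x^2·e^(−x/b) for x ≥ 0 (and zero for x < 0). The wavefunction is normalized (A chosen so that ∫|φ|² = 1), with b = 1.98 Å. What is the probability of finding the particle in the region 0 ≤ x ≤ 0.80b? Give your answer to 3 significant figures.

P ≈ 0.0237

|φ|² is the probability density, so P = ∫_{0}^{0.80b} |φ|² dx.
With A² fixed by ∫|φ|² = 1, i.e. A² = (3·b^5/4)^(−1), substitute and integrate.
In terms of u = x/b (A² and the length scale cancel between numerator and denominator), P = [∫_{0}^{0.80} u^4·e^(-2·u) du] / [∫_{0}^{∞} u^4·e^(-2·u) du].
An antiderivative of u^4·e^(-2·u) is -(u^4/2 + u^3 + 3·u^2/2 + 3·u/2 + 3/4)·e^(-2·u); evaluating from 0 to 0.80 gives 3/4 - 9067·e^(-8/5)/2500, while the full integral is 3/4.
The result is P = 0.02368.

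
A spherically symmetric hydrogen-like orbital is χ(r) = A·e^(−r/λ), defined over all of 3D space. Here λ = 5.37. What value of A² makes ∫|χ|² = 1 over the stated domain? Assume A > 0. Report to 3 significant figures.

We need A² ∫|f|² 4πr² dr = 1, taking the integral from 0 to ∞.
(Spherical symmetry: dV = 4πr² dr.)
Carrying out the integral gives A² · π·λ^3.
Setting this equal to 1 gives A² = 1/(π·λ^3).
Plugging in λ = 5.37 yields A = 0.04534.

A^2 ≈ 0.00206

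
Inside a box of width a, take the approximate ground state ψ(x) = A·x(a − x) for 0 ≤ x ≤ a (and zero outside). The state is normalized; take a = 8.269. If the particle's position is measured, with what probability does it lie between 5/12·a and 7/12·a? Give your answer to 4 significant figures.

P ≈ 0.3068

P = ∫_{5/12·a}^{7/12·a} |ψ(x)|² dx.
With A² fixed by ∫|ψ|² = 1, i.e. A² = (a^5/30)^(−1), substitute and integrate.
Let u = x/a; then A² and the length scale cancel, so P = ∫_{5/12}^{7/12} u^2·(1 - u)^2 du ÷ ∫_{0}^{1} u^2·(1 - u)^2 du.
Using ∫ u^2·(1 - u)^2 du = u^3·(6·u^2 - 15·u + 10)/30, the numerator is ≈ 0.0102254 and the denominator is 1/30.
Taking the ratio, P = 0.30676.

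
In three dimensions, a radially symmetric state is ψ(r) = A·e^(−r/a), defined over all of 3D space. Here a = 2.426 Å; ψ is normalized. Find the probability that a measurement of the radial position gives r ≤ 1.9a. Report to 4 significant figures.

P ≈ 0.7311

P = ∫ |ψ|² 4πr² dr over r ≤ 1.9a.
The full normalization integral is A²·[π·a^3] = 1, fixing A².
Substituting u = r/a, A², 4π and the length scale all cancel in the ratio: P = ∫_{0}^{1.9} u^2·e^(-2·u) du / ∫_{0}^{∞} u^2·e^(-2·u) du.
With ∫ u^2·e^(-2·u) du = -(2·u^2 + 2·u + 1)·e^(-2·u)/4 + C, the region integral is 1/4 - 601·e^(-19/5)/200 and the full one is 1/4.
Taking the ratio yields P = 0.73110.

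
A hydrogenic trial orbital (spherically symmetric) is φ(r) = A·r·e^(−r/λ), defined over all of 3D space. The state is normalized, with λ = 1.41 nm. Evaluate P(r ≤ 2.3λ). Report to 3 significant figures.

P ≈ 0.487

With dV = 4πr²dr, the probability is ∫|φ|² dV over r ≤ 2.3λ.
A² is fixed by ∫₀^∞ 4πr²|φ|² dr = 1, i.e. A² = (3·π·λ^5)^(−1).
Substituting u = r/λ, A², 4π and the length scale all cancel in the ratio: P = ∫_{0}^{2.3} u^4·e^(-2·u) du / ∫_{0}^{∞} u^4·e^(-2·u) du.
With ∫ u^4·e^(-2·u) du = -(u^4/2 + u^3 + 3·u^2/2 + 3·u/2 + 3/4)·e^(-2·u) + C, the region integral is ≈ 0.36507 and the full one is 3/4.
Taking the ratio yields P = 0.4868.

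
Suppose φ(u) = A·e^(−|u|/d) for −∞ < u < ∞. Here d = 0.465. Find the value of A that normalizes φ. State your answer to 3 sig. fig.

A ≈ 1.47

We need A² ∫|f|² du = 1, taking the integral from −∞ to ∞.
With φ = A·e^(−|u|/d), the integral evaluates to A²·[d].
Hence A² = 1/[d].
With d = 0.465: A² = 2.151 and A = 1.466.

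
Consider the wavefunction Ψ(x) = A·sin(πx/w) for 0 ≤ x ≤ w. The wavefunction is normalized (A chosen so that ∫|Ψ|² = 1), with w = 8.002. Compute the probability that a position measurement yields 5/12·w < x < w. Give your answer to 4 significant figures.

P ≈ 0.6629

|Ψ|² is the probability density, so P = ∫_{5/12·w}^{w} |Ψ|² dx.
Since A² = 1/(w/2), this is the region integral divided by the full normalization integral.
In terms of u = x/w (A² and the length scale cancel between numerator and denominator), P = [∫_{5/12}^{1} sin(π·u)^2 du] / [∫_{0}^{1} sin(π·u)^2 du].
An antiderivative of sin(π·u)^2 is u/2 - sin(2·π·u)/(4·π); evaluating from 5/12 to 1 gives 1/(8·π) + 7/24, while the full integral is 1/2.
Taking the ratio, P = (3 + 7·π)/(12·π).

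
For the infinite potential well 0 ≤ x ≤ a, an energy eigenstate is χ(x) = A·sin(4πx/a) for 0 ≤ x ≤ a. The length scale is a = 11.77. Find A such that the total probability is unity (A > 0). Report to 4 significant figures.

A ≈ 0.4122

Normalization requires ∫|χ|² dx = 1, integrated from 0 to a.
With χ = A·sin(4πx/a), the integral evaluates to A²·[a/2].
With a = 11.77: A² = 0.16992 and A = 0.41222.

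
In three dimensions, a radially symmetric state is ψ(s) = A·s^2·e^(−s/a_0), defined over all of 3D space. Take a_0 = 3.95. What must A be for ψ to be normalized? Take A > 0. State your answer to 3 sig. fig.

A ≈ 0.000971

Require ∫ |ψ|² 4πs² ds = 1 over the whole domain.
(Spherical symmetry: dV = 4πs² ds.)
Recall ∫₀^∞ s^m e^(−s/β) ds = m!·β^(m+1), with ψ = A·s^2·e^(−s/a_0), the integral evaluates to A²·[45·π·a_0^7/2].
Substituting a_0 = 3.95 gives A² = 9.429E-7, so A = 0.0009711.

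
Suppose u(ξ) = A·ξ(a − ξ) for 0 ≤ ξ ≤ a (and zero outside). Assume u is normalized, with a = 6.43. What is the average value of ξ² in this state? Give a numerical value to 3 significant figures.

The expectation value is the |u|²-weighted average of ξ^2: ∫ ξ^2|u|² dξ.
Expanding the polynomial and integrating term by term, since the A² factors cancel between numerator and denominator, ⟨ξ²⟩ = 2·a^2/7.
With a = 6.43, ⟨ξ^2⟩ = 11.81.

⟨ξ^2⟩ ≈ 11.8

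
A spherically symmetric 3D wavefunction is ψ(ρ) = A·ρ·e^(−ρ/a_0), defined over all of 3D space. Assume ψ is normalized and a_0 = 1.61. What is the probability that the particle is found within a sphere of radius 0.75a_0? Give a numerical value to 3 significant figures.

With dV = 4πρ²dρ, the probability is ∫|ψ|² dV over ρ ≤ 0.75a_0.
A² is fixed by ∫₀^∞ 4πρ²|ψ|² dρ = 1, i.e. A² = (3·π·a_0^5)^(−1).
Substituting u = ρ/a_0, A², 4π and the length scale all cancel in the ratio: P = ∫_{0}^{0.75} u^4·e^(-2·u) du / ∫_{0}^{∞} u^4·e^(-2·u) du.
With ∫ u^4·e^(-2·u) du = -(u^4/2 + u^3 + 3·u^2/2 + 3·u/2 + 3/4)·e^(-2·u) + C, the region integral is 3/4 - 1689·e^(-3/2)/512 and the full one is 3/4.
This evaluates to P = 0.01858.

P ≈ 0.0186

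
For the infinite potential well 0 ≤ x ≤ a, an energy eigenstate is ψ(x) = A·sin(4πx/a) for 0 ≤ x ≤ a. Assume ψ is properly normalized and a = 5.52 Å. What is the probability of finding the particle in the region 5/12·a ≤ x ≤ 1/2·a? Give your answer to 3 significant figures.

P ≈ 0.0489

P = ∫_{5/12·a}^{1/2·a} |ψ(x)|² dx.
With A² fixed by ∫|ψ|² = 1, i.e. A² = (a/2)^(−1), substitute and integrate.
Substituting u = x/a, A² and the length scale cancel in the ratio: P = ∫_{5/12}^{1/2} sin(4·π·u)^2 du / ∫_{0}^{1} sin(4·π·u)^2 du.
With ∫ sin(4·π·u)^2 du = u/2 - sin(4·π·u)·cos(4·π·u)/(8·π) + C, the region integral is -√(3)/(32·π) + 1/24 and the full one is 1/2.
Taking the ratio, P = (-√(3)/16 + π/12)/π.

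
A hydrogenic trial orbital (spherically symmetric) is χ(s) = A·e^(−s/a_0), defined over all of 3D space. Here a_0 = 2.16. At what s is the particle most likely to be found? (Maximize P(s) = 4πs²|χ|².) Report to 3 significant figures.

s ≈ 2.16

Differentiate P(s) = 4πs²|χ|² with respect to s and set to zero.
This gives s = a_0.
With a_0 = 2.16, the most probable radial distance is 2.160.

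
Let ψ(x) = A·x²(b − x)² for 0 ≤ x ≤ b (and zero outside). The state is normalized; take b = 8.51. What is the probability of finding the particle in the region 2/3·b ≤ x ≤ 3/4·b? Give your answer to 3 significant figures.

P ≈ 0.0959

The probability is P = ∫ |ψ|² dx over [2/3·b, 3/4·b].
With A² fixed by ∫|ψ|² = 1, i.e. A² = (b^9/630)^(−1), substitute and integrate.
Let u = x/b; then A² and the length scale cancel, so P = ∫_{2/3}^{3/4} u^4·(1 - u)^4 du ÷ ∫_{0}^{1} u^4·(1 - u)^4 du.
Using ∫ u^4·(1 - u)^4 du = u^5·(70·u^4 - 315·u^3 + 540·u^2 - 420·u + 126)/630, the numerator is ≈ 0.00015225 and the denominator is 1/630.
This works out to P = 0.09592.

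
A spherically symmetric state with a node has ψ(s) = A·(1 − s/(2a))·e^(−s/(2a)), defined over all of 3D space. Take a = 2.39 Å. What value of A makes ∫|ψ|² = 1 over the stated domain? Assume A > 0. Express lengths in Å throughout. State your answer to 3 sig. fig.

The normalization condition is ∫|ψ|² 4πs² ds = 1 from 0 to ∞.
With ∫₀^∞ s^4 e^(−αs) ds = 4!/α^5, the integral (without the A² prefactor) comes out to 8·π·a^3.
Setting this equal to 1 gives A² = 1/(8·π·a^3).
With a = 2.39: A² = 0.002915 and A = 0.05399.

A ≈ 0.0540 Å^(-3/2)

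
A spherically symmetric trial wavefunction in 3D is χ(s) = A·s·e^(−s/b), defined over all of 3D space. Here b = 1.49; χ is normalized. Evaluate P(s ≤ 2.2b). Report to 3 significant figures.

Integrate the radial probability density 4πs²|χ|² over s ≤ 2.2b.
A² is fixed by ∫₀^∞ 4πs²|χ|² ds = 1, i.e. A² = (3·π·b^5)^(−1).
Let u = s/b; then A², 4π and the length scale all cancel, so P = ∫_{0}^{2.2} u^4·e^(-2·u) du ÷ ∫_{0}^{∞} u^4·e^(-2·u) du.
An antiderivative of u^4·e^(-2·u) is -(u^4/2 + u^3 + 3·u^2/2 + 3·u/2 + 3/4)·e^(-2·u); evaluating from 0 to 2.2 gives ≈ 0.33661, while the full integral is 3/4.
This evaluates to P = 0.4488.

P ≈ 0.449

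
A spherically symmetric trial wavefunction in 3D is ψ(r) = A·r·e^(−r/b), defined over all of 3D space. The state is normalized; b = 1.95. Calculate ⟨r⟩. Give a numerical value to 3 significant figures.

⟨r⟩ ≈ 4.88

⟨r⟩ = ∫ r |ψ|² 4πr² dr over the full domain.
Using ∫₀^∞ rⁿ e^(−αr) dr = n!/αⁿ⁺¹, the ratio of the moment integral to the normalization integral gives ⟨r⟩ = 5·b/2.
With b = 1.95, ⟨r⟩ = 4.875.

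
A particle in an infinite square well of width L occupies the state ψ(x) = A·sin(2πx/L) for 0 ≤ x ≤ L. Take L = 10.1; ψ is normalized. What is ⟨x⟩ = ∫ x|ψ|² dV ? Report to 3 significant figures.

By definition ⟨x⟩ = ∫ x |ψ(x)|² dx.
With ∫₀^L sin²(nπx/L) dx = L/2, evaluating both integrals, ⟨x⟩ = L/2.
With L = 10.1, ⟨x⟩ = 5.050.

⟨x⟩ ≈ 5.05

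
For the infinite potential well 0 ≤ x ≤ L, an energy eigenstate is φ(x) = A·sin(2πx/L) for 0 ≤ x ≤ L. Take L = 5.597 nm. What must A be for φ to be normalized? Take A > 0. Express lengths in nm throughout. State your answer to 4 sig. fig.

Require ∫ |φ|² dx = 1 over the whole domain.
With ∫₀^L sin²(nπx/L) dx = L/2, the integral (without the A² prefactor) comes out to L/2.
Setting this equal to 1 gives A² = 1/(L/2).
With L = 5.597: A² = 0.35733 and A = 0.59777.

A ≈ 0.5978 nm^(-1/2)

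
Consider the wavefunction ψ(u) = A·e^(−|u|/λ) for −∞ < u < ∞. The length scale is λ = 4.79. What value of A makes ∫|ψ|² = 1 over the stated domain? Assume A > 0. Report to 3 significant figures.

A ≈ 0.457

Normalization requires ∫|ψ|² du = 1, integrated from −∞ to ∞.
Recall ∫₀^∞ u^m e^(−u/β) du = m!·β^(m+1), ∫|ψ|² du = A²·(λ).
Plugging in λ = 4.79 yields A = 0.4569.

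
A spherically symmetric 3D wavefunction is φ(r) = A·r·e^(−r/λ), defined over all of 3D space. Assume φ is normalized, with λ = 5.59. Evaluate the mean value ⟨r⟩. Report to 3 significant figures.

⟨r⟩ ≈ 14.0

By definition ⟨r⟩ = ∫ r |φ(r)|² 4πr² dr.
Recall ∫₀^∞ r^m e^(−r/β) dr = m!·β^(m+1), evaluating both integrals, ⟨r⟩ = 5·λ/2.
Putting λ = 5.59 gives 13.98.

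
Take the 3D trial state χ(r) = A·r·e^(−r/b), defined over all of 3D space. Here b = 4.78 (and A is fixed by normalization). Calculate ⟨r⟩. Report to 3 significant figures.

⟨r⟩ ≈ 12.0

The expectation value is the |χ|²-weighted average of r: ∫ r|χ|² 4πr² dr.
Using ∫₀^∞ rⁿ e^(−αr) dr = n!/αⁿ⁺¹, the ratio of the moment integral to the normalization integral gives ⟨r⟩ = 5·b/2.
Putting b = 4.78 gives 11.95.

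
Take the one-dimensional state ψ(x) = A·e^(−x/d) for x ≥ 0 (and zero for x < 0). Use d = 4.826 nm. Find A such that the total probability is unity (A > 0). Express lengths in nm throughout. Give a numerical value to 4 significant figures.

Normalization requires ∫|ψ|² dx = 1, integrated from 0 to ∞.
With ∫₀^∞ x^0 e^(−αx) dx = 0!/α^1, carrying out the integral gives A² · d/2.
Hence A² = 1/[d/2].
Substituting d = 4.826 gives A² = 0.41442, so A = 0.64376.

A ≈ 0.6438 nm^(-1/2)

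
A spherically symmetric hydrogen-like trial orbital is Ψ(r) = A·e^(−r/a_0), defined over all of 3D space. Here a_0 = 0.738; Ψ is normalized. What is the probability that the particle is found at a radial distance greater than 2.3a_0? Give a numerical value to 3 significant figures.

Integrate the radial probability density 4πr²|Ψ|² over r > 2.3a_0.
The full normalization integral is A²·[π·a_0^3] = 1, fixing A².
Substituting u = r/a_0, A², 4π and the length scale all cancel in the ratio: P = ∫_{2.3}^{∞} u^2·e^(-2·u) du / ∫_{0}^{∞} u^2·e^(-2·u) du.
An antiderivative of u^2·e^(-2·u) is -(2·u^2 + 2·u + 1)·e^(-2·u)/4; evaluating from 2.3 to ∞ gives 809·e^(-23/5)/200, while the full integral is 1/4.
The region integral divided by the full integral gives P = 0.1626.

P ≈ 0.163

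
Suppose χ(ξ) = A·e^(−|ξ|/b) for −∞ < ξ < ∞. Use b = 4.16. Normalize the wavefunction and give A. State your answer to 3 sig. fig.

A ≈ 0.490

Normalization requires ∫|χ|² dξ = 1, integrated from −∞ to ∞.
The integral (without the A² prefactor) comes out to b.
So A² = (b)^(−1).
Plugging in b = 4.16 yields A = 0.4903.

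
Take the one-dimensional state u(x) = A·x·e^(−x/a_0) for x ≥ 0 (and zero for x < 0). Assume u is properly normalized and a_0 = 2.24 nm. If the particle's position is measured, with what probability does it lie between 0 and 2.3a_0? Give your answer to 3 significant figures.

P ≈ 0.837

|u|² is the probability density, so P = ∫_{0}^{2.3a_0} |u|² dx.
The normalization integral ∫|u|²dx over the whole domain equals a_0^3/4·A², and A² cancels in the ratio.
Substituting t = x/a_0, A² and the length scale cancel in the ratio: P = ∫_{0}^{2.3} t^2·e^(-2·t) dt / ∫_{0}^{∞} t^2·e^(-2·t) dt.
An antiderivative of t^2·e^(-2·t) is -(2·t^2 + 2·t + 1)·e^(-2·t)/4; evaluating from 0 to 2.3 gives 1/4 - 809·e^(-23/5)/200, while the full integral is 1/4.
This works out to P = 0.8374.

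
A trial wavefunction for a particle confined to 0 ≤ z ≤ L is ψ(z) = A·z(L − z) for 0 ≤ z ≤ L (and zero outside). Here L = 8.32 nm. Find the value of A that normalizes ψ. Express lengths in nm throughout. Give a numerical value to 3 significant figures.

Require ∫ |ψ|² dz = 1 over the whole domain.
Expanding the polynomial and integrating term by term, carrying out the integral gives A² · L^5/30.
Setting this equal to 1 gives A² = 1/(L^5/30).
Plugging in L = 8.32 yields A = 0.02743.

A ≈ 0.0274 nm^(-5/2)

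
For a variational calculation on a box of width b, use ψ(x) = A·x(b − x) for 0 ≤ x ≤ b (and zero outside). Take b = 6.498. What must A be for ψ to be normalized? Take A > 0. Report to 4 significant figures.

Require ∫ |ψ|² dx = 1 over the whole domain.
Expanding the polynomial and integrating term by term, carrying out the integral gives A² · b^5/30.
Hence A² = 1/[b^5/30].
With b = 6.498: A² = 0.0025895 and A = 0.050888.

A ≈ 0.05089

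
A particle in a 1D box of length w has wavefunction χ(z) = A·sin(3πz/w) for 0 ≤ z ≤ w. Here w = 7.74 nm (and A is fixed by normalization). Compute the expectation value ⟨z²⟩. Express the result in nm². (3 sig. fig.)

By definition ⟨z²⟩ = ∫ z^2 |χ(z)|² dz.
Using sin²θ = (1 − cos 2θ)/2, evaluating both integrals, ⟨z²⟩ = -w^2/(18·π^2) + w^2/3.
Putting w = 7.74 gives 19.63.

⟨z^2⟩ ≈ 19.6 nm^2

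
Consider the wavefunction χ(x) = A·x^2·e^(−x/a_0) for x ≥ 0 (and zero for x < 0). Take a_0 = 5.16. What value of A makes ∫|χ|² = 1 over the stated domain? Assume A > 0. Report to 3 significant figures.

Normalization requires ∫|χ|² dx = 1, integrated from 0 to ∞.
With χ = A·x^2·e^(−x/a_0), the integral evaluates to A²·[3·a_0^5/4].
Substituting a_0 = 5.16 gives A² = 0.0003645, so A = 0.01909.

A ≈ 0.0191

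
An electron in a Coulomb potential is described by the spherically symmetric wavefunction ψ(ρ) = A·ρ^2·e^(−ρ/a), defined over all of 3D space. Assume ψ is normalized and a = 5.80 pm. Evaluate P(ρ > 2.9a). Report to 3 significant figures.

P ≈ 0.638

Integrate the radial probability density 4πρ²|ψ|² over ρ > 2.9a.
The full normalization integral is A²·[45·π·a^7/2] = 1, fixing A².
Let u = ρ/a; then A², 4π and the length scale all cancel, so P = ∫_{2.9}^{∞} u^6·e^(-2·u) du ÷ ∫_{0}^{∞} u^6·e^(-2·u) du.
Using ∫ u^6·e^(-2·u) du = -(4·u^6 + 12·u^5 + 30·u^4 + 60·u^3 + 90·u^2 + 90·u + 45)·e^(-2·u)/8, the numerator is ≈ 3.5910 and the denominator is 45/8.
Taking the ratio yields P = 0.6384.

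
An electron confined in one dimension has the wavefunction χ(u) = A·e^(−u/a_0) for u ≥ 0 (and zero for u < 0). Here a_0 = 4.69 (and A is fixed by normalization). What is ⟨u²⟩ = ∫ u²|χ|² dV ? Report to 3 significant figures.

⟨u^2⟩ ≈ 11.0

⟨u²⟩ = ∫ u^2 |χ|² du over the full domain.
Since the A² factors cancel between numerator and denominator, ⟨u²⟩ = a_0^2/2.
Putting a_0 = 4.69 gives 11.00.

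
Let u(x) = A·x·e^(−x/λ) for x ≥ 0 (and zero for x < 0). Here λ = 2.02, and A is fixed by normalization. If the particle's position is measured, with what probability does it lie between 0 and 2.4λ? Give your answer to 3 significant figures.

P ≈ 0.857

|u|² is the probability density, so P = ∫_{0}^{2.4λ} |u|² dx.
The normalization integral ∫|u|²dx over the whole domain equals λ^3/4·A², and A² cancels in the ratio.
Let t = x/λ; then A² and the length scale cancel, so P = ∫_{0}^{2.4} t^2·e^(-2·t) dt ÷ ∫_{0}^{∞} t^2·e^(-2·t) dt.
With ∫ t^2·e^(-2·t) dt = -(2·t^2 + 2·t + 1)·e^(-2·t)/4 + C, the region integral is 1/4 - 433·e^(-24/5)/100 and the full one is 1/4.
This works out to P = 0.8575.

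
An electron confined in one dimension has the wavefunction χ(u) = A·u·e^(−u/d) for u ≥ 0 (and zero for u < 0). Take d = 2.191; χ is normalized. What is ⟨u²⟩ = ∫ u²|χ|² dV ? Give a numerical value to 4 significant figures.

⟨u^2⟩ ≈ 14.40

⟨u²⟩ = ∫ u^2 |χ|² du over the full domain.
With ∫₀^∞ u^4 e^(−αu) du = 4!/α^5, evaluating both integrals, ⟨u²⟩ = 3·d^2.
With d = 2.191, ⟨u^2⟩ = 14.401.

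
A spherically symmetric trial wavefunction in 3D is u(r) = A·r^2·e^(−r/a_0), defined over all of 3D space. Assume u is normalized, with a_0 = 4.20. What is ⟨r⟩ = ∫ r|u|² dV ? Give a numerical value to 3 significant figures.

⟨r⟩ ≈ 14.7

The expectation value is the |u|²-weighted average of r: ∫ r|u|² 4πr² dr.
Since the A² factors cancel between numerator and denominator, ⟨r⟩ = 7·a_0/2.
With a_0 = 4.20, ⟨r⟩ = 14.70.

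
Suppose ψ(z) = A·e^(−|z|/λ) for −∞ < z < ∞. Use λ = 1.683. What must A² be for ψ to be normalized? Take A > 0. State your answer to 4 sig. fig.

A^2 ≈ 0.5942

The normalization condition is ∫|ψ|² dz = 1 from −∞ to ∞.
With ψ = A·e^(−|z|/λ), the integral evaluates to A²·[λ].
Hence A² = 1/[λ].
Substituting λ = 1.683 gives A² = 0.59418, so A = 0.77083.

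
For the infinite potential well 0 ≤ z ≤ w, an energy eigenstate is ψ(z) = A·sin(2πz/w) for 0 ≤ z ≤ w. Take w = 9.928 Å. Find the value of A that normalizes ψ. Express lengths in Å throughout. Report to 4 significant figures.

A ≈ 0.4488 Å^(-1/2)

Normalization requires ∫|ψ|² dz = 1, integrated from 0 to w.
Carrying out the integral gives A² · w/2.
Substituting w = 9.928 gives A² = 0.20145, so A = 0.44883.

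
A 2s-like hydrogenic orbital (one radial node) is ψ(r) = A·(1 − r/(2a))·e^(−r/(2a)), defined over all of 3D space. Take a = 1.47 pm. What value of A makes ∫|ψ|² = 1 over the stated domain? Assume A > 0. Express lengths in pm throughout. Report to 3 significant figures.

Require ∫ |ψ|² 4πr² dr = 1 over the whole domain.
With ∫₀^∞ r^4 e^(−αr) dr = 4!/α^5, the integral (without the A² prefactor) comes out to 8·π·a^3.
Setting this equal to 1 gives A² = 1/(8·π·a^3).
With a = 1.47: A² = 0.01253 and A = 0.1119.

A ≈ 0.112 pm^(-3/2)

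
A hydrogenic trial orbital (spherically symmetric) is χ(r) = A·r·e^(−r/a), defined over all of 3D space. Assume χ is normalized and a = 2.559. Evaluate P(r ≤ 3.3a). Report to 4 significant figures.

Integrate the radial probability density 4πr²|χ|² over r ≤ 3.3a.
The full normalization integral is A²·[3·π·a^5] = 1, fixing A².
Let u = r/a; then A², 4π and the length scale all cancel, so P = ∫_{0}^{3.3} u^4·e^(-2·u) du ÷ ∫_{0}^{∞} u^4·e^(-2·u) du.
An antiderivative of u^4·e^(-2·u) is -(u^4/2 + u^3 + 3·u^2/2 + 3·u/2 + 3/4)·e^(-2·u); evaluating from 0 to 3.3 gives ≈ 0.590472, while the full integral is 3/4.
This evaluates to P = 0.78730.

P ≈ 0.7873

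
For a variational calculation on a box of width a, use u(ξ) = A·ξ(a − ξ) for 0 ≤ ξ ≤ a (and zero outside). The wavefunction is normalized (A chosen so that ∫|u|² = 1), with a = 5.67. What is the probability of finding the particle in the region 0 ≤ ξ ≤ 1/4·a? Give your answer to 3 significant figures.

P = ∫_{0}^{1/4·a} |u(ξ)|² dξ.
The normalization integral ∫|u|²dξ over the whole domain equals a^5/30·A², and A² cancels in the ratio.
Substituting t = ξ/a, A² and the length scale cancel in the ratio: P = ∫_{0}^{1/4} t^2·(1 - t)^2 dt / ∫_{0}^{1} t^2·(1 - t)^2 dt.
With ∫ t^2·(1 - t)^2 dt = t^3·(6·t^2 - 15·t + 10)/30 + C, the region integral is ≈ 0.0034505 and the full one is 1/30.
Taking the ratio, P = 53/512.

P ≈ 0.104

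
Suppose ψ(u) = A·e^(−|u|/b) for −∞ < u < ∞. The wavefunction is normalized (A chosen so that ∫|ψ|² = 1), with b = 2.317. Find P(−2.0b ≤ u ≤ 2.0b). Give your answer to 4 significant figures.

P ≈ 0.9817

P = ∫_{−2.0b}^{2.0b} |ψ(u)|² du.
Since A² = 1/(b), this is the region integral divided by the full normalization integral.
Both integrals are even about u = 0, so only the u ≥ 0 halves are needed (the factors of 2 cancel). Let t = u/b; then A² and the length scale cancel, so P = ∫_{0}^{2.0} e^(-2·t) dt ÷ ∫_{0}^{∞} e^(-2·t) dt.
With ∫ e^(-2·t) dt = -e^(-2·t)/2 + C, the region integral is 1/2 - e^(-4)/2 and the full one is 1/2.
This works out to P = 0.98168.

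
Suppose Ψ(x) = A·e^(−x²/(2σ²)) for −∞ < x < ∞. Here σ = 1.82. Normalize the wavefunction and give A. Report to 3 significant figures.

A ≈ 0.557

We need A² ∫|f|² dx = 1, taking the integral from −∞ to ∞.
With ∫_{−∞}^{∞} x^(2m) e^(−αx²) dx = (2m−1)!!·√π / (2^m α^(m+1/2)), with Ψ = A·e^(−x²/(2σ²)), the integral evaluates to A²·[√(π)·σ].
Setting this equal to 1 gives A² = 1/(√(π)·σ).
Substituting σ = 1.82 gives A² = 0.3100, so A = 0.5568.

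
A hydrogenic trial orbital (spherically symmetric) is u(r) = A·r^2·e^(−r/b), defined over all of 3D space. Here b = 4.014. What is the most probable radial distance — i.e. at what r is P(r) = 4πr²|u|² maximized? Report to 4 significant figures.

Differentiate P(r) = 4πr²|u|² with respect to r and set to zero.
Solving yields r = 3·b.
With b = 4.014, the most probable radial distance is 12.042.

r ≈ 12.04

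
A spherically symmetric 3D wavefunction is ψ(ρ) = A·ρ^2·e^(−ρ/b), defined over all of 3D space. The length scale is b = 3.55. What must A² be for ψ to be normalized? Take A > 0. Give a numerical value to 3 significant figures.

The normalization condition is ∫|ψ|² 4πρ² dρ = 1 from 0 to ∞.
(Spherical symmetry: dV = 4πρ² dρ.)
With ∫₀^∞ ρ^6 e^(−αρ) dρ = 6!/α^7, the integral (without the A² prefactor) comes out to 45·π·b^7/2.
Plugging in b = 3.55 yields A = 0.001411.

A^2 ≈ 0.00000199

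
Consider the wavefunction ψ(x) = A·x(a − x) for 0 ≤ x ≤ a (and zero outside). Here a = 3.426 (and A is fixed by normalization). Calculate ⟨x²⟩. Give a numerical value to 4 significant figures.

⟨x^2⟩ ≈ 3.354

By definition ⟨x²⟩ = ∫ x^2 |ψ(x)|² dx.
Since the A² factors cancel between numerator and denominator, ⟨x²⟩ = 2·a^2/7.
Putting a = 3.426 gives 3.3536.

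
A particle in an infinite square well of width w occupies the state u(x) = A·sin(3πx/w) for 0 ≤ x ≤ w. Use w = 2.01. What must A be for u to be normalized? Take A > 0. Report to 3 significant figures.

The normalization condition is ∫|u|² dx = 1 from 0 to w.
With ∫₀^w sin²(nπx/w) dx = w/2, the integral (without the A² prefactor) comes out to w/2.
Setting this equal to 1 gives A² = 1/(w/2).
Substituting w = 2.01 gives A² = 0.9950, so A = 0.9975.

A ≈ 0.998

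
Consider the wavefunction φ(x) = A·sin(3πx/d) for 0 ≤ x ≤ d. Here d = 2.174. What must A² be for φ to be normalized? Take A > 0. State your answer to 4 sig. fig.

A^2 ≈ 0.9200

Require ∫ |φ|² dx = 1 over the whole domain.
The integral (without the A² prefactor) comes out to d/2.
So A² = (d/2)^(−1).
Substituting d = 2.174 gives A² = 0.91996, so A = 0.95915.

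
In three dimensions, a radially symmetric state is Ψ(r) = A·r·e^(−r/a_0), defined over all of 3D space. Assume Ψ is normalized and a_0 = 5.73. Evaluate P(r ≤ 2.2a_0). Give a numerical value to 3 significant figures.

P ≈ 0.449

P = ∫ |Ψ|² 4πr² dr over r ≤ 2.2a_0.
Normalization gives A² = 1/(3·π·a_0^5).
Substituting u = r/a_0, A², 4π and the length scale all cancel in the ratio: P = ∫_{0}^{2.2} u^4·e^(-2·u) du / ∫_{0}^{∞} u^4·e^(-2·u) du.
Using ∫ u^4·e^(-2·u) du = -(u^4/2 + u^3 + 3·u^2/2 + 3·u/2 + 3/4)·e^(-2·u), the numerator is ≈ 0.33661 and the denominator is 3/4.
This evaluates to P = 0.4488.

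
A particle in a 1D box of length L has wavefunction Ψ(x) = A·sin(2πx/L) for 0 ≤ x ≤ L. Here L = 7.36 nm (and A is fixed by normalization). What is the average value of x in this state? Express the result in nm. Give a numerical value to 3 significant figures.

⟨x⟩ = ∫ x |Ψ|² dx over the full domain.
With ∫₀^L sin²(nπx/L) dx = L/2, since the A² factors cancel between numerator and denominator, ⟨x⟩ = L/2.
Putting L = 7.36 gives 3.680.

⟨x⟩ ≈ 3.68 nm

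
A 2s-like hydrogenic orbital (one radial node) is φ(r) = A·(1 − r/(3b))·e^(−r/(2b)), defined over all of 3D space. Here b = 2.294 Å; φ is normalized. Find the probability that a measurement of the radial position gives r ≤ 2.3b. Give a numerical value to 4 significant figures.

P ≈ 0.3430

With dV = 4πr²dr, the probability is ∫|φ|² dV over r ≤ 2.3b.
Normalization gives A² = 1/(8·π·b^3/3).
In terms of u = r/b (A², 4π and the length scale all cancel between numerator and denominator), P = [∫_{0}^{2.3} u^2·(1 - u/3)^2·e^(-u) du] / [∫_{0}^{∞} u^2·(1 - u/3)^2·e^(-u) du].
With ∫ u^2·(1 - u/3)^2·e^(-u) du = (-u^4 + 2·u^3 - 3·u^2 - 6·u - 6)·e^(-u)/9 + C, the region integral is ≈ 0.228646 and the full one is 2/3.
The region integral divided by the full integral gives P = 0.34297.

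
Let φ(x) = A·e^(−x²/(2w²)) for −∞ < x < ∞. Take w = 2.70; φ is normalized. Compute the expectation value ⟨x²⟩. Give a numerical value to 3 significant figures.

⟨x^2⟩ ≈ 3.65

By definition ⟨x²⟩ = ∫ x^2 |φ(x)|² dx.
Since the A² factors cancel between numerator and denominator, ⟨x²⟩ = w^2/2.
Putting w = 2.70 gives 3.645.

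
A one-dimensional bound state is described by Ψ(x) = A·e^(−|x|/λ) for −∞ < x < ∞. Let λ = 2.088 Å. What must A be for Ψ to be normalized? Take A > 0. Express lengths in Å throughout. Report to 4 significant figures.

Require ∫ |Ψ|² dx = 1 over the whole domain.
Using ∫₀^∞ xⁿ e^(−αx) dx = n!/αⁿ⁺¹, carrying out the integral gives A² · λ.
Hence A² = 1/[λ].
With λ = 2.088: A² = 0.47893 and A = 0.69205.

A ≈ 0.6920 Å^(-1/2)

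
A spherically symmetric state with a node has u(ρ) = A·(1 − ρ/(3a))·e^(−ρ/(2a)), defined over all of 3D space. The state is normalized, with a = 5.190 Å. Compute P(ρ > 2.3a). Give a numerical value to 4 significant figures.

P ≈ 0.6570

P = ∫ |u|² 4πρ² dρ over ρ > 2.3a.
A² is fixed by ∫₀^∞ 4πρ²|u|² dρ = 1, i.e. A² = (8·π·a^3/3)^(−1).
Substituting t = ρ/a, A², 4π and the length scale all cancel in the ratio: P = ∫_{2.3}^{∞} t^2·(1 - t/3)^2·e^(-t) dt / ∫_{0}^{∞} t^2·(1 - t/3)^2·e^(-t) dt.
With ∫ t^2·(1 - t/3)^2·e^(-t) dt = (-t^4 + 2·t^3 - 3·t^2 - 6·t - 6)·e^(-t)/9 + C, the region integral is ≈ 0.438021 and the full one is 2/3.
Taking the ratio yields P = 0.65703.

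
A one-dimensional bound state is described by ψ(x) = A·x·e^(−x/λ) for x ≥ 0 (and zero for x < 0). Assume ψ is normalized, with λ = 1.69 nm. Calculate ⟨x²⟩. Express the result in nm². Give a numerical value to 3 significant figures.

⟨x^2⟩ ≈ 8.57 nm^2

The expectation value is the |ψ|²-weighted average of x^2: ∫ x^2|ψ|² dx.
Evaluating both integrals, ⟨x²⟩ = 3·λ^2.
With λ = 1.69, ⟨x^2⟩ = 8.568.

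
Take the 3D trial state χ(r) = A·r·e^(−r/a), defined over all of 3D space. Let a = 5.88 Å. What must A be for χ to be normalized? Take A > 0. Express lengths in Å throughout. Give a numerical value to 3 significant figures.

Normalization requires ∫|χ|² 4πr² dr = 1, integrated from 0 to ∞.
The angular integral contributes 4π, leaving ∫₀^∞ r²|χ|² dr.
∫|χ|² 4πr² dr = A²·(3·π·a^5).
Setting this equal to 1 gives A² = 1/(3·π·a^5).
Plugging in a = 5.88 yields A = 0.003885.

A ≈ 0.00389 Å^(-5/2)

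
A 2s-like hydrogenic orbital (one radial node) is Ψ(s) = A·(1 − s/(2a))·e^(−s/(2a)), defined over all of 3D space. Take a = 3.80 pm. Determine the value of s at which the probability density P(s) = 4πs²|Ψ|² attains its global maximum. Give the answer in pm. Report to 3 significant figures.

s ≈ 19.9 pm

The maximum of P(s) = 4πs²|Ψ|² occurs where its derivative vanishes.
Solving yields s = a·(√(5) + 3).
With a = 3.80, the most probable radial distance is 19.90 pm.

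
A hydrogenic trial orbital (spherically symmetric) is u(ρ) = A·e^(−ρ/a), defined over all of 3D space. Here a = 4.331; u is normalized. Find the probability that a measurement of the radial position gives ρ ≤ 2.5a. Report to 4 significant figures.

With dV = 4πρ²dρ, the probability is ∫|u|² dV over ρ ≤ 2.5a.
Normalization gives A² = 1/(π·a^3).
Substituting t = ρ/a, A², 4π and the length scale all cancel in the ratio: P = ∫_{0}^{2.5} t^2·e^(-2·t) dt / ∫_{0}^{∞} t^2·e^(-2·t) dt.
With ∫ t^2·e^(-2·t) dt = -(2·t^2 + 2·t + 1)·e^(-2·t)/4 + C, the region integral is 1/4 - 37·e^(-5)/8 and the full one is 1/4.
Taking the ratio yields P = 0.87535.

P ≈ 0.8753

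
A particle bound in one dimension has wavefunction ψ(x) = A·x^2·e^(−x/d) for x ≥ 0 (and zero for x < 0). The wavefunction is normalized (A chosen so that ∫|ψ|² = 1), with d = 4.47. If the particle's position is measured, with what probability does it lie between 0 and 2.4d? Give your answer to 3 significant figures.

P ≈ 0.524

|ψ|² is the probability density, so P = ∫_{0}^{2.4d} |ψ|² dx.
With A² fixed by ∫|ψ|² = 1, i.e. A² = (3·d^5/4)^(−1), substitute and integrate.
Let u = x/d; then A² and the length scale cancel, so P = ∫_{0}^{2.4} u^4·e^(-2·u) du ÷ ∫_{0}^{∞} u^4·e^(-2·u) du.
Using ∫ u^4·e^(-2·u) du = -(u^4/2 + u^3 + 3·u^2/2 + 3·u/2 + 3/4)·e^(-2·u), the numerator is ≈ 0.39281 and the denominator is 3/4.
This works out to P = 0.5237.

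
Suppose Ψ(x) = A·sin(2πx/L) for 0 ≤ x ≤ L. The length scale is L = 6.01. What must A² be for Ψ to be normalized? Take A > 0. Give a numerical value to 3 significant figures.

Normalization requires ∫|Ψ|² dx = 1, integrated from 0 to L.
∫|Ψ|² dx = A²·(L/2).
So A² = (L/2)^(−1).
With L = 6.01: A² = 0.3328 and A = 0.5769.

A^2 ≈ 0.333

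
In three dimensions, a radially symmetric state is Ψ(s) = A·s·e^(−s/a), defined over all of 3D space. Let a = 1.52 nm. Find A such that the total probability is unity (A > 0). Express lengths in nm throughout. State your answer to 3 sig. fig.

A ≈ 0.114 nm^(-5/2)

The normalization condition is ∫|Ψ|² 4πs² ds = 1 from 0 to ∞.
The integral (without the A² prefactor) comes out to 3·π·a^5.
Hence A² = 1/[3·π·a^5].
Plugging in a = 1.52 yields A = 0.1144.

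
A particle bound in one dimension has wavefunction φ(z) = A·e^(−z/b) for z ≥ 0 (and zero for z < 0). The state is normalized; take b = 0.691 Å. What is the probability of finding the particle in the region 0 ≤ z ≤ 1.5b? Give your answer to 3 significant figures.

P = ∫_{0}^{1.5b} |φ(z)|² dz.
The normalization integral ∫|φ|²dz over the whole domain equals b/2·A², and A² cancels in the ratio.
Substituting u = z/b, A² and the length scale cancel in the ratio: P = ∫_{0}^{1.5} e^(-2·u) du / ∫_{0}^{∞} e^(-2·u) du.
With ∫ e^(-2·u) du = -e^(-2·u)/2 + C, the region integral is 1/2 - e^(-3)/2 and the full one is 1/2.
Evaluating gives P = 0.9502.

P ≈ 0.950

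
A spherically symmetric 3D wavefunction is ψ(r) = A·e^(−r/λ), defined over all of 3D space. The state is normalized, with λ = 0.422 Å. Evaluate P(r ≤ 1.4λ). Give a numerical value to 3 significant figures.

P = ∫ |ψ|² 4πr² dr over r ≤ 1.4λ.
The full normalization integral is A²·[π·λ^3] = 1, fixing A².
Let u = r/λ; then A², 4π and the length scale all cancel, so P = ∫_{0}^{1.4} u^2·e^(-2·u) du ÷ ∫_{0}^{∞} u^2·e^(-2·u) du.
An antiderivative of u^2·e^(-2·u) is -(2·u^2 + 2·u + 1)·e^(-2·u)/4; evaluating from 0 to 1.4 gives 1/4 - 193·e^(-14/5)/100, while the full integral is 1/4.
The region integral divided by the full integral gives P = 0.5305.

P ≈ 0.531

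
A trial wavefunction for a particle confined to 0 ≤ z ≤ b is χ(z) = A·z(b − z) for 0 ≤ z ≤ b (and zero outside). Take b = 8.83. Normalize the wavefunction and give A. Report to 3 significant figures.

We need A² ∫|f|² dz = 1, taking the integral from 0 to b.
∫|χ|² dz = A²·(b^5/30).
Setting this equal to 1 gives A² = 1/(b^5/30).
With b = 8.83: A² = 0.0005589 and A = 0.02364.

A ≈ 0.0236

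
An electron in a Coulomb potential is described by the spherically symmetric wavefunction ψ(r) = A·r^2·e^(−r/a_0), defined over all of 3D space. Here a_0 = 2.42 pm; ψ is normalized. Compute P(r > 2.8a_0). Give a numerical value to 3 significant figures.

P = ∫ |ψ|² 4πr² dr over r > 2.8a_0.
The full normalization integral is A²·[45·π·a_0^7/2] = 1, fixing A².
Substituting u = r/a_0, A², 4π and the length scale all cancel in the ratio: P = ∫_{2.8}^{∞} u^6·e^(-2·u) du / ∫_{0}^{∞} u^6·e^(-2·u) du.
An antiderivative of u^6·e^(-2·u) is -(4·u^6 + 12·u^5 + 30·u^4 + 60·u^3 + 90·u^2 + 90·u + 45)·e^(-2·u)/8; evaluating from 2.8 to ∞ gives ≈ 3.7702, while the full integral is 45/8.
Taking the ratio yields P = 0.6703.

P ≈ 0.670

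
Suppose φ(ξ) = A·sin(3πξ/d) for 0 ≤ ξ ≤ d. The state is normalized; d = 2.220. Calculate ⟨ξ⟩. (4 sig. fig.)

The expectation value is the |φ|²-weighted average of ξ: ∫ ξ|φ|² dξ.
Since the A² factors cancel between numerator and denominator, ⟨ξ⟩ = d/2.
With d = 2.220, ⟨ξ⟩ = 1.1100.

⟨ξ⟩ ≈ 1.110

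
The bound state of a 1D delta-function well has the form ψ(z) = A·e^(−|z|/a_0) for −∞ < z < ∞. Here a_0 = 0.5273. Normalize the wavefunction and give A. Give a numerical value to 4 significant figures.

A ≈ 1.377

The normalization condition is ∫|ψ|² dz = 1 from −∞ to ∞.
With ψ = A·e^(−|z|/a_0), the integral evaluates to A²·[a_0].
Hence A² = 1/[a_0].
Substituting a_0 = 0.5273 gives A² = 1.8965, so A = 1.3771.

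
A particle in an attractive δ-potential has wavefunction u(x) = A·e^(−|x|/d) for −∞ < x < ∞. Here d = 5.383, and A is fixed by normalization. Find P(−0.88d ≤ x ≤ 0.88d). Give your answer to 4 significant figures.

P ≈ 0.8280

|u|² is the probability density, so P = ∫_{−0.88d}^{0.88d} |u|² dx.
Since A² = 1/(d), this is the region integral divided by the full normalization integral.
By symmetry take twice the x ≥ 0 contribution in numerator and denominator; the 2's cancel. In terms of t = x/d (A² and the length scale cancel between numerator and denominator), P = [∫_{0}^{0.88} e^(-2·t) dt] / [∫_{0}^{∞} e^(-2·t) dt].
An antiderivative of e^(-2·t) is -e^(-2·t)/2; evaluating from 0 to 0.88 gives 1/2 - e^(-44/25)/2, while the full integral is 1/2.
This works out to P = 0.82796.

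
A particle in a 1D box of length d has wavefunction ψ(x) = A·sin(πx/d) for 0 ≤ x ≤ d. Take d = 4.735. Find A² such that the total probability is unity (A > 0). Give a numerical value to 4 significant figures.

Normalization requires ∫|ψ|² dx = 1, integrated from 0 to d.
Carrying out the integral gives A² · d/2.
Setting this equal to 1 gives A² = 1/(d/2).
Substituting d = 4.735 gives A² = 0.42239, so A = 0.64991.

A^2 ≈ 0.4224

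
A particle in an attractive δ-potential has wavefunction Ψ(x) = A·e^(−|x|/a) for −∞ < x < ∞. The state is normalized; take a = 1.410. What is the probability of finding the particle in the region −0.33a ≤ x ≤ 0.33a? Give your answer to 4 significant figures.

P = ∫_{−0.33a}^{0.33a} |Ψ(x)|² dx.
Since A² = 1/(a), this is the region integral divided by the full normalization integral.
By symmetry take twice the x ≥ 0 contribution in numerator and denominator; the 2's cancel. Let u = x/a; then A² and the length scale cancel, so P = ∫_{0}^{0.33} e^(-2·u) du ÷ ∫_{0}^{∞} e^(-2·u) du.
An antiderivative of e^(-2·u) is -e^(-2·u)/2; evaluating from 0 to 0.33 gives 1/2 - e^(-33/50)/2, while the full integral is 1/2.
The result is P = 0.48315.

P ≈ 0.4831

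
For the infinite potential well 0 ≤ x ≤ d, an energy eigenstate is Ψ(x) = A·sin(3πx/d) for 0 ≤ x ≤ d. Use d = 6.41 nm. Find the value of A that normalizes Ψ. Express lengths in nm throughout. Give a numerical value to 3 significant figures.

The normalization condition is ∫|Ψ|² dx = 1 from 0 to d.
With ∫₀^d sin²(nπx/d) dx = d/2, the integral (without the A² prefactor) comes out to d/2.
With d = 6.41: A² = 0.3120 and A = 0.5586.

A ≈ 0.559 nm^(-1/2)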